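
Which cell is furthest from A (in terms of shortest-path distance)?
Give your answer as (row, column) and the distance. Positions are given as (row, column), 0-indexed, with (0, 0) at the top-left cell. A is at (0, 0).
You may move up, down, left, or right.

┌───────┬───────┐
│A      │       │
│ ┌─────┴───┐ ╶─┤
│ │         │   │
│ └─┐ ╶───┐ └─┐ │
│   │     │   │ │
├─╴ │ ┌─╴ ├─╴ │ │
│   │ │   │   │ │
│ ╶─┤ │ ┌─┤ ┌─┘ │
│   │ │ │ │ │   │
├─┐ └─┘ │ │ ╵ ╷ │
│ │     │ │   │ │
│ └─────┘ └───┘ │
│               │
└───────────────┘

Computing BFS distances from A to all cells:
Furthest cell: (5, 0)
Distance: 39 steps

Path from A to the furthest cell:

┌───────┬───────┐
│A      │       │
│ ┌─────┴───┐ ╶─┤
│↓│  ↱ → → ↓│   │
│ └─┐ ╶───┐ └─┐ │
│↳ ↓│↑ ← ↰│↳ ↓│ │
├─╴ │ ┌─╴ ├─╴ │ │
│↓ ↲│ │↱ ↑│↓ ↲│ │
│ ╶─┤ │ ┌─┤ ┌─┘ │
│↳ ↓│ │↑│ │↓│↱ ↓│
├─┐ └─┘ │ │ ╵ ╷ │
│B│↳ → ↑│ │↳ ↑│↓│
│ └─────┘ └───┘ │
│↑ ← ← ← ← ← ← ↲│
└───────────────┘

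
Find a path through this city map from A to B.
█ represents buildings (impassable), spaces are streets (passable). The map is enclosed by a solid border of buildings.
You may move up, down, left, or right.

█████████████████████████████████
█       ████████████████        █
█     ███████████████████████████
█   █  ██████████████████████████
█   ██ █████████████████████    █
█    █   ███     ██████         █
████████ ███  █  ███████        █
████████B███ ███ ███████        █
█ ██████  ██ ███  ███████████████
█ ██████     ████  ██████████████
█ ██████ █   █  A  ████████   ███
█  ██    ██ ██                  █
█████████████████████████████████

Finding the shortest path from A to B:
Movement: cardinal only
Path length: 21 steps
Directions: right → up → up → left → up → up → up → left → left → left → down → left → down → down → down → left → left → left → up → left → up

Solution:

█████████████████████████████████
█       ████████████████        █
█     ███████████████████████████
█   █  ██████████████████████████
█   ██ █████████████████████    █
█    █   ███ ↓←←↰██████         █
████████ ███↓↲█ ↑███████        █
████████B███↓███↑███████        █
█ ██████↑↰██↓███↑↰███████████████
█ ██████ ↑←←↲████↑ ██████████████
█ ██████ █   █  A↑ ████████   ███
█  ██    ██ ██                  █
█████████████████████████████████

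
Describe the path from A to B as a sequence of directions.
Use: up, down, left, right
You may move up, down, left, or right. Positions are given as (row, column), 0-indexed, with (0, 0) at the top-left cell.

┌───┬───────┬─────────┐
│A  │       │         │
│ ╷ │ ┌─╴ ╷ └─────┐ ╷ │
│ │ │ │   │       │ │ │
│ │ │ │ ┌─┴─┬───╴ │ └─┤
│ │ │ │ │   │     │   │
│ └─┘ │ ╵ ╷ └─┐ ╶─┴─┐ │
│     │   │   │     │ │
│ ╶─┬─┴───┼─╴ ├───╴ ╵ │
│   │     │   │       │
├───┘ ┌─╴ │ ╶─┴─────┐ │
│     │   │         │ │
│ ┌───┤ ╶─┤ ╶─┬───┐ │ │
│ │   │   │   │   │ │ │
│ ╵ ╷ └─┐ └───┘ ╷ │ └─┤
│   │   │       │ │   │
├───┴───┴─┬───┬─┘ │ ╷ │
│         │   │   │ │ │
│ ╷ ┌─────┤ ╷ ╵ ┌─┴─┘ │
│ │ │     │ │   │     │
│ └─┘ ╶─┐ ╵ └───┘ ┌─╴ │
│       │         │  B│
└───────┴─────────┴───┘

Finding the path and converting it to directions:
Path through cells: (0,0) → (1,0) → (2,0) → (3,0) → (3,1) → (3,2) → (2,2) → (1,2) → (0,2) → (0,3) → (0,4) → (1,4) → (1,3) → (2,3) → (3,3) → (3,4) → (2,4) → (2,5) → (3,5) → (3,6) → (4,6) → (4,5) → (5,5) → (5,6) → (5,7) → (5,8) → (5,9) → (6,9) → (7,9) → (7,10) → (8,10) → (9,10) → (10,10)
Directions: down, down, down, right, right, up, up, up, right, right, down, left, down, down, right, up, right, down, right, down, left, down, right, right, right, right, down, down, right, down, down, down

Solution:

┌───┬───────┬─────────┐
│A  │↱ → ↓  │         │
│ ╷ │ ┌─╴ ╷ └─────┐ ╷ │
│↓│ │↑│↓ ↲│       │ │ │
│ │ │ │ ┌─┴─┬───╴ │ └─┤
│↓│ │↑│↓│↱ ↓│     │   │
│ └─┘ │ ╵ ╷ └─┐ ╶─┴─┐ │
│↳ → ↑│↳ ↑│↳ ↓│     │ │
│ ╶─┬─┴───┼─╴ ├───╴ ╵ │
│   │     │↓ ↲│       │
├───┘ ┌─╴ │ ╶─┴─────┐ │
│     │   │↳ → → → ↓│ │
│ ┌───┤ ╶─┤ ╶─┬───┐ │ │
│ │   │   │   │   │↓│ │
│ ╵ ╷ └─┐ └───┘ ╷ │ └─┤
│   │   │       │ │↳ ↓│
├───┴───┴─┬───┬─┘ │ ╷ │
│         │   │   │ │↓│
│ ╷ ┌─────┤ ╷ ╵ ┌─┴─┘ │
│ │ │     │ │   │    ↓│
│ └─┘ ╶─┐ ╵ └───┘ ┌─╴ │
│       │         │  B│
└───────┴─────────┴───┘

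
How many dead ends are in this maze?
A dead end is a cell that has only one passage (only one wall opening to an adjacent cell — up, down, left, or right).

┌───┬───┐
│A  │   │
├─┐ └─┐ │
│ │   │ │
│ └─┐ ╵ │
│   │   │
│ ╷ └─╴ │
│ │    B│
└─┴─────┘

Checking each cell for number of passages:

Dead ends found at positions:
  (0, 0)
  (0, 2)
  (1, 0)
  (3, 0)
Total dead ends: 4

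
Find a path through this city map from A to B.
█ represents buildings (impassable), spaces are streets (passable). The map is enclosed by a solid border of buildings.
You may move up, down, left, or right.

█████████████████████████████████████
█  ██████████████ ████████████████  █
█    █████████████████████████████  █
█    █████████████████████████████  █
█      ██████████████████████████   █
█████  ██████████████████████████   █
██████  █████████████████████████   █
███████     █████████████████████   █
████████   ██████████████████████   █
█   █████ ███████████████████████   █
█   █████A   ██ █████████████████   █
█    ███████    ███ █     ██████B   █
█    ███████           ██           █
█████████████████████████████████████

Finding the shortest path from A to B:
Movement: cardinal only
Path length: 28 steps
Directions: right → right → right → down → down → right → right → right → right → right → right → right → right → right → up → right → right → right → right → down → right → right → right → right → right → right → right → up

Solution:

█████████████████████████████████████
█  ██████████████ ████████████████  █
█    █████████████████████████████  █
█    █████████████████████████████  █
█      ██████████████████████████   █
█████  ██████████████████████████   █
██████  █████████████████████████   █
███████     █████████████████████   █
████████   ██████████████████████   █
█   █████ ███████████████████████   █
█   █████A→→↓██ █████████████████   █
█    ███████↓   ███ █↱→→→↓██████B   █
█    ███████↳→→→→→→→→↑ ██↳→→→→→→↑   █
█████████████████████████████████████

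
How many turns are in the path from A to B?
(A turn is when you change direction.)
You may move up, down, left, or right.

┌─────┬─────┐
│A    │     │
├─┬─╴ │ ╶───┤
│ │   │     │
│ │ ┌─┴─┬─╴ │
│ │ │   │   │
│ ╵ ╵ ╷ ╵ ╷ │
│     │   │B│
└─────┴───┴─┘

Directions: right, right, down, left, down, down, right, up, right, down, right, up, right, down
Number of turns: 11

Solution:

┌─────┬─────┐
│A → ↓│     │
├─┬─╴ │ ╶───┤
│ │↓ ↲│     │
│ │ ┌─┴─┬─╴ │
│ │↓│↱ ↓│↱ ↓│
│ ╵ ╵ ╷ ╵ ╷ │
│  ↳ ↑│↳ ↑│B│
└─────┴───┴─┘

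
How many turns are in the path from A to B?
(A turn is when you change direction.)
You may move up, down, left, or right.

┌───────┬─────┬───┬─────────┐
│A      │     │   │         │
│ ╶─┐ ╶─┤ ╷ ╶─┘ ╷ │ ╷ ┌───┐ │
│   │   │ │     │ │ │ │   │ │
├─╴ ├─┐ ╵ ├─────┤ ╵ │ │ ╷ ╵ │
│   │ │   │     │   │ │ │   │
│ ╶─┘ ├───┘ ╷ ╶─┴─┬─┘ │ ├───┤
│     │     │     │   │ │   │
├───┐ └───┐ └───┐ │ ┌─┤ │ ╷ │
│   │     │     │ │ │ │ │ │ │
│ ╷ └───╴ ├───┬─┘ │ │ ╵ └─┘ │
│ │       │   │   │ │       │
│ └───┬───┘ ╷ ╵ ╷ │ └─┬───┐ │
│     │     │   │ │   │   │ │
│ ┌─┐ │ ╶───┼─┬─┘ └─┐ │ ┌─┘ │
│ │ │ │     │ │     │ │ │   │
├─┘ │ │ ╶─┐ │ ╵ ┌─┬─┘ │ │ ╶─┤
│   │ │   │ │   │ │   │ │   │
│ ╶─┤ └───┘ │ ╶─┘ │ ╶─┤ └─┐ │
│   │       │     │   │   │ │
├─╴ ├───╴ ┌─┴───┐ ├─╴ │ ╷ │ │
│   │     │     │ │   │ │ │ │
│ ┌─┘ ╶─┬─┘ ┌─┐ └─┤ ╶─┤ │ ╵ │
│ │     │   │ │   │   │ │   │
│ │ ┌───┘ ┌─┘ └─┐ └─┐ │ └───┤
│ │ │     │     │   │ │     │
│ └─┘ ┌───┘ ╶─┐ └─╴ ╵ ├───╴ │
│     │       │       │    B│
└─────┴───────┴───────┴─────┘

Directions: right, right, down, right, down, right, up, up, right, down, right, right, up, right, down, down, right, up, up, right, right, right, right, down, down, left, up, left, down, down, down, down, right, right, down, down, left, down, right, down, down, down, left, up, up, left, down, down, down, right, right, down
Number of turns: 31

Solution:

┌───────┬─────┬───┬─────────┐
│A → ↓  │↱ ↓  │↱ ↓│↱ → → → ↓│
│ ╶─┐ ╶─┤ ╷ ╶─┘ ╷ │ ╷ ┌───┐ │
│   │↳ ↓│↑│↳ → ↑│↓│↑│ │↓ ↰│↓│
├─╴ ├─┐ ╵ ├─────┤ ╵ │ │ ╷ ╵ │
│   │ │↳ ↑│     │↳ ↑│ │↓│↑ ↲│
│ ╶─┘ ├───┘ ╷ ╶─┴─┬─┘ │ ├───┤
│     │     │     │   │↓│   │
├───┐ └───┐ └───┐ │ ┌─┤ │ ╷ │
│   │     │     │ │ │ │↓│ │ │
│ ╷ └───╴ ├───┬─┘ │ │ ╵ └─┘ │
│ │       │   │   │ │  ↳ → ↓│
│ └───┬───┘ ╷ ╵ ╷ │ └─┬───┐ │
│     │     │   │ │   │   │↓│
│ ┌─┐ │ ╶───┼─┬─┘ └─┐ │ ┌─┘ │
│ │ │ │     │ │     │ │ │↓ ↲│
├─┘ │ │ ╶─┐ │ ╵ ┌─┬─┘ │ │ ╶─┤
│   │ │   │ │   │ │   │ │↳ ↓│
│ ╶─┤ └───┘ │ ╶─┘ │ ╶─┤ └─┐ │
│   │       │     │   │↓ ↰│↓│
├─╴ ├───╴ ┌─┴───┐ ├─╴ │ ╷ │ │
│   │     │     │ │   │↓│↑│↓│
│ ┌─┘ ╶─┬─┘ ┌─┐ └─┤ ╶─┤ │ ╵ │
│ │     │   │ │   │   │↓│↑ ↲│
│ │ ┌───┘ ┌─┘ └─┐ └─┐ │ └───┤
│ │ │     │     │   │ │↳ → ↓│
│ └─┘ ┌───┘ ╶─┐ └─╴ ╵ ├───╴ │
│     │       │       │    B│
└─────┴───────┴───────┴─────┘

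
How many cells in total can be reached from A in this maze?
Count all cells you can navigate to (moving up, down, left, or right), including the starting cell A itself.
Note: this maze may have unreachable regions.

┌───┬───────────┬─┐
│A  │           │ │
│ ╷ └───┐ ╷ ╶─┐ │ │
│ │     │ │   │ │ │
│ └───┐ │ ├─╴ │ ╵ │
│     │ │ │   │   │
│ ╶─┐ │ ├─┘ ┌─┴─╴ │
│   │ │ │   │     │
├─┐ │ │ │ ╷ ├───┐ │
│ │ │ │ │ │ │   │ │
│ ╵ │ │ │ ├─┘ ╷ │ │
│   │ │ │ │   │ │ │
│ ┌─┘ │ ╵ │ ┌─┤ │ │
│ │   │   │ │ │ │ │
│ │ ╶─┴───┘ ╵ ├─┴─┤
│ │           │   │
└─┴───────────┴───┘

Using BFS/flood-fill to find all reachable cells from A:
Maze size: 8 × 9 = 72 total cells
2 cell(s) are walled off and cannot be reached from A.
Reachable cells: 70

Reachable region (· marks reachable cells):

┌───┬───────────┬─┐
│A ·│· · · · · ·│·│
│ ╷ └───┐ ╷ ╶─┐ │ │
│·│· · ·│·│· ·│·│·│
│ └───┐ │ ├─╴ │ ╵ │
│· · ·│·│·│· ·│· ·│
│ ╶─┐ │ ├─┘ ┌─┴─╴ │
│· ·│·│·│· ·│· · ·│
├─┐ │ │ │ ╷ ├───┐ │
│·│·│·│·│·│·│· ·│·│
│ ╵ │ │ │ ├─┘ ╷ │ │
│· ·│·│·│·│· ·│·│·│
│ ┌─┘ │ ╵ │ ┌─┤ │ │
│·│· ·│· ·│·│·│·│·│
│ │ ╶─┴───┘ ╵ ├─┴─┤
│·│· · · · · ·│   │
└─┴───────────┴───┘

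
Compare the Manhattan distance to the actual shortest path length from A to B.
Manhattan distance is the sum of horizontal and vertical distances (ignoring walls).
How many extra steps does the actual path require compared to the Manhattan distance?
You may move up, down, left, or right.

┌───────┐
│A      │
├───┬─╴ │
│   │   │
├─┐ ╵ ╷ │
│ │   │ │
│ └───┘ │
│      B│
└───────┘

Manhattan distance: |3 - 0| + |3 - 0| = 6
Actual path length: 6
Extra steps: 6 - 6 = 0

Solution:

┌───────┐
│A → → ↓│
├───┬─╴ │
│   │  ↓│
├─┐ ╵ ╷ │
│ │   │↓│
│ └───┘ │
│      B│
└───────┘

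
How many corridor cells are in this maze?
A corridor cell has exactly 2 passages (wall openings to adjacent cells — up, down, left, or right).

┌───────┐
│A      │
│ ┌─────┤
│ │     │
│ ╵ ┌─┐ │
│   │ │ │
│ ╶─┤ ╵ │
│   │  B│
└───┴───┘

Counting cells with exactly 2 passages:
Total corridor cells: 12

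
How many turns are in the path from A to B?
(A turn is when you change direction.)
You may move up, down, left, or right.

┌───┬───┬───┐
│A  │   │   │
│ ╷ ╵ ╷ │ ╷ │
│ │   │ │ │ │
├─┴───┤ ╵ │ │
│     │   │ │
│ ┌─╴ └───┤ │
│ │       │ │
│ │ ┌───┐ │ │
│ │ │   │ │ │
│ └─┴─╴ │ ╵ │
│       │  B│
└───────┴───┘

Directions: right, down, right, up, right, down, down, right, up, up, right, down, down, down, down, down
Number of turns: 9

Solution:

┌───┬───┬───┐
│A ↓│↱ ↓│↱ ↓│
│ ╷ ╵ ╷ │ ╷ │
│ │↳ ↑│↓│↑│↓│
├─┴───┤ ╵ │ │
│     │↳ ↑│↓│
│ ┌─╴ └───┤ │
│ │       │↓│
│ │ ┌───┐ │ │
│ │ │   │ │↓│
│ └─┴─╴ │ ╵ │
│       │  B│
└───────┴───┘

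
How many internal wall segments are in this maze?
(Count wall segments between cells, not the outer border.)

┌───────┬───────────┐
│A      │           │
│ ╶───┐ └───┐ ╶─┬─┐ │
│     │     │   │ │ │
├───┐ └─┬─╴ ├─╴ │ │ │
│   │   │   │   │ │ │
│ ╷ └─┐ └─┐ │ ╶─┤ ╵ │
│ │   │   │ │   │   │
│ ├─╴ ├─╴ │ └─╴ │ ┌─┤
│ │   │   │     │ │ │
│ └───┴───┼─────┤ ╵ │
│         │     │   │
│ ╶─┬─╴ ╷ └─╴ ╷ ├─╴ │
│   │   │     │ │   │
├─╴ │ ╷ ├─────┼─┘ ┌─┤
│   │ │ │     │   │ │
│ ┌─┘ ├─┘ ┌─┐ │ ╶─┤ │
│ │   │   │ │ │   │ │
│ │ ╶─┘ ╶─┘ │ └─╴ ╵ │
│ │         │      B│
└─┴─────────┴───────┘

Counting internal wall segments:
Total internal walls: 81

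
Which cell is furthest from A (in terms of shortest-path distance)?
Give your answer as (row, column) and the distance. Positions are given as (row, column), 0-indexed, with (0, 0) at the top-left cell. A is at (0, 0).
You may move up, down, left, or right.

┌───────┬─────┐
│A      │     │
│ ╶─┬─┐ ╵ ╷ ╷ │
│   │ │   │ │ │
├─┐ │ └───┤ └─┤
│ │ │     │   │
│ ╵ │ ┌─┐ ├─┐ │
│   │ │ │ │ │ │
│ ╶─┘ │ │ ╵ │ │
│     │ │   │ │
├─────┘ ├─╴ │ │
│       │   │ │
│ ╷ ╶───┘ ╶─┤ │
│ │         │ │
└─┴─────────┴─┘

Computing BFS distances from A to all cells:
Furthest cell: (3, 3)
Distance: 26 steps

Path from A to the furthest cell:

┌───────┬─────┐
│A      │     │
│ ╶─┬─┐ ╵ ╷ ╷ │
│↳ ↓│ │   │ │ │
├─┐ │ └───┤ └─┤
│ │↓│↱ → ↓│   │
│ ╵ │ ┌─┐ ├─┐ │
│↓ ↲│↑│B│↓│ │ │
│ ╶─┘ │ │ ╵ │ │
│↳ → ↑│↑│↳ ↓│ │
├─────┘ ├─╴ │ │
│  ↱ → ↑│↓ ↲│ │
│ ╷ ╶───┘ ╶─┤ │
│ │↑ ← ← ↲  │ │
└─┴─────────┴─┘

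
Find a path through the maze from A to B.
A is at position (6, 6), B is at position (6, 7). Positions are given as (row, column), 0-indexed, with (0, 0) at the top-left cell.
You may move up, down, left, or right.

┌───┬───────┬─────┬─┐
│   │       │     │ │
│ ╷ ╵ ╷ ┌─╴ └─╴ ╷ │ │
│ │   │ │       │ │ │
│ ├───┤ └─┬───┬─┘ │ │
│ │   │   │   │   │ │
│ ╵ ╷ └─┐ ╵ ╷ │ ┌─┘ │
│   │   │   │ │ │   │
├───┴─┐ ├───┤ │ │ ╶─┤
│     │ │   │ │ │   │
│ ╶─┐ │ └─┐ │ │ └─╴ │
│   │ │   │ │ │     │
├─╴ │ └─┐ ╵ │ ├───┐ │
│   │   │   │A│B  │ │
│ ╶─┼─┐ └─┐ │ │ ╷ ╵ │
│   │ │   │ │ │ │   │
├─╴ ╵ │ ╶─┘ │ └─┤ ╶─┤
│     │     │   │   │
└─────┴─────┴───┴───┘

Finding the shortest path from (6, 6) to (6, 7):
Path length: 31 steps
Directions: up → up → up → up → left → down → left → up → left → up → up → right → right → down → right → right → up → right → down → down → left → down → down → down → right → right → down → down → left → up → left

Solution:

┌───┬───────┬─────┬─┐
│   │  ↱ → ↓│  ↱ ↓│ │
│ ╷ ╵ ╷ ┌─╴ └─╴ ╷ │ │
│ │   │↑│  ↳ → ↑│↓│ │
│ ├───┤ └─┬───┬─┘ │ │
│ │   │↑ ↰│↓ ↰│↓ ↲│ │
│ ╵ ╷ └─┐ ╵ ╷ │ ┌─┘ │
│   │   │↑ ↲│↑│↓│   │
├───┴─┐ ├───┤ │ │ ╶─┤
│     │ │   │↑│↓│   │
│ ╶─┐ │ └─┐ │ │ └─╴ │
│   │ │   │ │↑│↳ → ↓│
├─╴ │ └─┐ ╵ │ ├───┐ │
│   │   │   │A│B ↰│↓│
│ ╶─┼─┐ └─┐ │ │ ╷ ╵ │
│   │ │   │ │ │ │↑ ↲│
├─╴ ╵ │ ╶─┘ │ └─┤ ╶─┤
│     │     │   │   │
└─────┴─────┴───┴───┘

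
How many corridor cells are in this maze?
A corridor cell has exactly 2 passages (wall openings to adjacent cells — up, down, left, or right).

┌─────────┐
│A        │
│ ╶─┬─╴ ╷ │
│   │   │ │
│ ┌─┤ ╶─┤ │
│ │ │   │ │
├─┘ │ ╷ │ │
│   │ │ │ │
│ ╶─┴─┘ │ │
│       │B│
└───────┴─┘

Counting cells with exactly 2 passages:
Total corridor cells: 17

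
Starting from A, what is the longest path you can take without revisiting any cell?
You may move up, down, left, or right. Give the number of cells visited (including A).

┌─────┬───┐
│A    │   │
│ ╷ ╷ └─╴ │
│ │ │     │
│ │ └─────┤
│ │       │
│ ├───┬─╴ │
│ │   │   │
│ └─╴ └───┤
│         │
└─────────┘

Finding longest simple path using DFS:
Start: (0, 0)
Longest path visits 9 cells
Path: A → down → down → down → down → right → right → up → left

Solution:

┌─────┬───┐
│A    │   │
│ ╷ ╷ └─╴ │
│↓│ │     │
│ │ └─────┤
│↓│       │
│ ├───┬─╴ │
│↓│B ↰│   │
│ └─╴ └───┤
│↳ → ↑    │
└─────────┘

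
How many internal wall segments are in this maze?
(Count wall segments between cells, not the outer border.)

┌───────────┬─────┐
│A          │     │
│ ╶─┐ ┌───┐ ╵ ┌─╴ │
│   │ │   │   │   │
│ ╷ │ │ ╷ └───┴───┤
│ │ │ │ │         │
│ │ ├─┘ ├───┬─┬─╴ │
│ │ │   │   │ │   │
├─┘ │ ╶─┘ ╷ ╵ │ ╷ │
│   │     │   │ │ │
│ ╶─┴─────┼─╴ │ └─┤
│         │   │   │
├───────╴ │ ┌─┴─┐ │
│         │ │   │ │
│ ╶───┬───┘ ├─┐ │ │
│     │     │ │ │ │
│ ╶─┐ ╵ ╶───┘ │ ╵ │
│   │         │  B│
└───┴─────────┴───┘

Counting internal wall segments:
Total internal walls: 64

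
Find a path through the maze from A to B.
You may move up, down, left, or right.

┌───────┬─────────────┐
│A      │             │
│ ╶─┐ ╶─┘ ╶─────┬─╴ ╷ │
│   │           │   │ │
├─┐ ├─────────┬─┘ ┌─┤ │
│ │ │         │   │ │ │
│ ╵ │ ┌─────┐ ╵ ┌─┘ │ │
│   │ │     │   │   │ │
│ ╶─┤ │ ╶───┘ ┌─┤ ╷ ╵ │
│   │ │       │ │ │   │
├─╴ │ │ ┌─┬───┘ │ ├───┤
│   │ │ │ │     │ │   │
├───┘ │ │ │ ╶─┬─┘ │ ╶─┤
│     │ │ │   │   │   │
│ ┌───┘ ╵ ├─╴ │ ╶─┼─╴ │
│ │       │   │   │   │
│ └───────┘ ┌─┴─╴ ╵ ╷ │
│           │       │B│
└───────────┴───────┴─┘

Finding the shortest path through the maze:
Path length: 30 steps
Directions: right → right → down → right → right → up → right → right → right → right → right → right → down → down → down → down → left → up → left → down → down → down → left → down → right → down → right → up → right → down

Solution:

┌───────┬─────────────┐
│A → ↓  │↱ → → → → → ↓│
│ ╶─┐ ╶─┘ ╶─────┬─╴ ╷ │
│   │↳ → ↑      │   │↓│
├─┐ ├─────────┬─┘ ┌─┤ │
│ │ │         │   │ │↓│
│ ╵ │ ┌─────┐ ╵ ┌─┘ │ │
│   │ │     │   │↓ ↰│↓│
│ ╶─┤ │ ╶───┘ ┌─┤ ╷ ╵ │
│   │ │       │ │↓│↑ ↲│
├─╴ │ │ ┌─┬───┘ │ ├───┤
│   │ │ │ │     │↓│   │
├───┘ │ │ │ ╶─┬─┘ │ ╶─┤
│     │ │ │   │↓ ↲│   │
│ ┌───┘ ╵ ├─╴ │ ╶─┼─╴ │
│ │       │   │↳ ↓│↱ ↓│
│ └───────┘ ┌─┴─╴ ╵ ╷ │
│           │    ↳ ↑│B│
└───────────┴───────┴─┘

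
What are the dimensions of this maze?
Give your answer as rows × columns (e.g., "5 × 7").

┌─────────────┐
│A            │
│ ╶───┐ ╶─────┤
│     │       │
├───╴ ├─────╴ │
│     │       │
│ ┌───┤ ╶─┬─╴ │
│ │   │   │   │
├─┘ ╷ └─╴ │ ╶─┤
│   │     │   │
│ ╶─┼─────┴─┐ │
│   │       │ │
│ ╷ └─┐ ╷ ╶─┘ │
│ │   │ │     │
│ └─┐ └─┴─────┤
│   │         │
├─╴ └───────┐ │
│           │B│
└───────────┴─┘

Counting the maze dimensions:
Rows (vertical): 9
Columns (horizontal): 7
Dimensions: 9 × 7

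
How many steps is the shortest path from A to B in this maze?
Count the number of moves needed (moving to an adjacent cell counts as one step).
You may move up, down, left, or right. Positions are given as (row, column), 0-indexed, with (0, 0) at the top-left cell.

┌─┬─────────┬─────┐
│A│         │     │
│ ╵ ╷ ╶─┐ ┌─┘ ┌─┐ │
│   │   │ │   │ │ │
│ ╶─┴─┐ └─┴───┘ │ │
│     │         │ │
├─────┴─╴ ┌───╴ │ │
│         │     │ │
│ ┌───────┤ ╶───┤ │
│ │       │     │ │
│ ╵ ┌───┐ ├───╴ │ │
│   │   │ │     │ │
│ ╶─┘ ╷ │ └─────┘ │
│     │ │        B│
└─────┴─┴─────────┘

Using BFS to find shortest path:
Start: (0, 0), End: (6, 8)
Path found:
(0,0) → (1,0) → (1,1) → (0,1) → (0,2) → (1,2) → (1,3) → (2,3) → (2,4) → (3,4) → (3,3) → (3,2) → (3,1) → (3,0) → (4,0) → (5,0) → (5,1) → (4,1) → (4,2) → (4,3) → (4,4) → (5,4) → (6,4) → (6,5) → (6,6) → (6,7) → (6,8)
Number of steps: 26

Solution:

┌─┬─────────┬─────┐
│A│↱ ↓      │     │
│ ╵ ╷ ╶─┐ ┌─┘ ┌─┐ │
│↳ ↑│↳ ↓│ │   │ │ │
│ ╶─┴─┐ └─┴───┘ │ │
│     │↳ ↓      │ │
├─────┴─╴ ┌───╴ │ │
│↓ ← ← ← ↲│     │ │
│ ┌───────┤ ╶───┤ │
│↓│↱ → → ↓│     │ │
│ ╵ ┌───┐ ├───╴ │ │
│↳ ↑│   │↓│     │ │
│ ╶─┘ ╷ │ └─────┘ │
│     │ │↳ → → → B│
└─────┴─┴─────────┘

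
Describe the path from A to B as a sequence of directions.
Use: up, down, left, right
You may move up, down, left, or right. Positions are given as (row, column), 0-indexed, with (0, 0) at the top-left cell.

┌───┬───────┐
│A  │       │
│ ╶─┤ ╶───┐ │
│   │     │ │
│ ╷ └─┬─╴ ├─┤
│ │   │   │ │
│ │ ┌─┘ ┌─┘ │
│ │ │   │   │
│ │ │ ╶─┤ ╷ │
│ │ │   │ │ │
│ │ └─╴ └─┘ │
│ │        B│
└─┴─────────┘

Finding the path and converting it to directions:
Path through cells: (0,0) → (1,0) → (1,1) → (2,1) → (3,1) → (4,1) → (5,1) → (5,2) → (5,3) → (5,4) → (5,5)
Directions: down, right, down, down, down, down, right, right, right, right

Solution:

┌───┬───────┐
│A  │       │
│ ╶─┤ ╶───┐ │
│↳ ↓│     │ │
│ ╷ └─┬─╴ ├─┤
│ │↓  │   │ │
│ │ ┌─┘ ┌─┘ │
│ │↓│   │   │
│ │ │ ╶─┤ ╷ │
│ │↓│   │ │ │
│ │ └─╴ └─┘ │
│ │↳ → → → B│
└─┴─────────┘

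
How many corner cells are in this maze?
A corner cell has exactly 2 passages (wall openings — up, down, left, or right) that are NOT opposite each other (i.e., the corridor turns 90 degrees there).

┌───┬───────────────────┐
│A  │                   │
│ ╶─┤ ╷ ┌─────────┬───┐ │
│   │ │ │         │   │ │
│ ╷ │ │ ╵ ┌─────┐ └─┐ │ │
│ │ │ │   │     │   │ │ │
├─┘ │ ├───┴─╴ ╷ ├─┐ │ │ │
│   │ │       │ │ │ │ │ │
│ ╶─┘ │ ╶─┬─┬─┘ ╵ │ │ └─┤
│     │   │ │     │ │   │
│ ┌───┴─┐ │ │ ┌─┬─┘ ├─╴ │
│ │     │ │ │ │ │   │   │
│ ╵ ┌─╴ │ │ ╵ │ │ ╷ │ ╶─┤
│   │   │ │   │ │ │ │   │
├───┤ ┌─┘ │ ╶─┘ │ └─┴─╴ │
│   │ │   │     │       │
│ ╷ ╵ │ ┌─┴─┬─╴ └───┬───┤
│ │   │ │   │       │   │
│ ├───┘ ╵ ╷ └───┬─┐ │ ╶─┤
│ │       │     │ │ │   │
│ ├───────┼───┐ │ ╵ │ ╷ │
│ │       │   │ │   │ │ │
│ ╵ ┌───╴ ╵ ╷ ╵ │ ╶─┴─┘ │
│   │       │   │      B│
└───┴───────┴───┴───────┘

Counting corner cells (2 non-opposite passages):
Total corners: 64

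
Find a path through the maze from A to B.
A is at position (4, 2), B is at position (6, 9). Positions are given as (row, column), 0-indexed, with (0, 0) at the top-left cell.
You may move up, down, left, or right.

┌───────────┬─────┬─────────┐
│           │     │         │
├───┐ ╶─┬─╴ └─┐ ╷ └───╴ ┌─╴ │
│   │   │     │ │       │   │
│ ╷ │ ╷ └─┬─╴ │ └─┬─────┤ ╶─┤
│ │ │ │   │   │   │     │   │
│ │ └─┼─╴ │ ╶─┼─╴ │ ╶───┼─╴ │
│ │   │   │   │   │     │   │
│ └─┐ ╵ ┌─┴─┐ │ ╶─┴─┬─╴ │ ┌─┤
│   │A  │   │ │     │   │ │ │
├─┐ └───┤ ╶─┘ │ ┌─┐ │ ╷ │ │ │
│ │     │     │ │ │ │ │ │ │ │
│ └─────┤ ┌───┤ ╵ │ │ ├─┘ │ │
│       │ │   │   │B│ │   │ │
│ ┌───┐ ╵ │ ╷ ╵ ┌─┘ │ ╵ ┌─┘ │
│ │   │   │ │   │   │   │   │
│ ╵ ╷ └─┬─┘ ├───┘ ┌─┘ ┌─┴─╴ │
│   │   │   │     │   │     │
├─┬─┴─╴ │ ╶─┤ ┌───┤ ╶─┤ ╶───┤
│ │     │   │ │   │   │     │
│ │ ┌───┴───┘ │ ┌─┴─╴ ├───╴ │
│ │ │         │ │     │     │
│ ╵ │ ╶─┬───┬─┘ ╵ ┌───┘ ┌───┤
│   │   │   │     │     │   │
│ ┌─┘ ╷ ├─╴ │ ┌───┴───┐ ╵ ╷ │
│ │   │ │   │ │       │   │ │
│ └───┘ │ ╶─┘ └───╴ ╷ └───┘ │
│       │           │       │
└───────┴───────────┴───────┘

Finding the shortest path from (4, 2) to (6, 9):
Path length: 61 steps
Directions: right → up → right → up → left → up → left → up → right → right → right → down → right → down → left → down → right → down → down → left → left → down → down → left → up → left → left → left → down → down → right → up → right → down → right → down → left → left → down → down → left → down → down → right → right → right → up → up → left → up → right → right → right → right → up → up → right → right → up → right → up

Solution:

┌───────────┬─────┬─────────┐
│    ↱ → → ↓│     │         │
├───┐ ╶─┬─╴ └─┐ ╷ └───╴ ┌─╴ │
│   │↑ ↰│  ↳ ↓│ │       │   │
│ ╷ │ ╷ └─┬─╴ │ └─┬─────┤ ╶─┤
│ │ │ │↑ ↰│↓ ↲│   │     │   │
│ │ └─┼─╴ │ ╶─┼─╴ │ ╶───┼─╴ │
│ │   │↱ ↑│↳ ↓│   │     │   │
│ └─┐ ╵ ┌─┴─┐ │ ╶─┴─┬─╴ │ ┌─┤
│   │A ↑│   │↓│     │   │ │ │
├─┐ └───┤ ╶─┘ │ ┌─┐ │ ╷ │ │ │
│ │     │↓ ← ↲│ │ │ │ │ │ │ │
│ └─────┤ ┌───┤ ╵ │ │ ├─┘ │ │
│↓ ← ← ↰│↓│   │   │B│ │   │ │
│ ┌───┐ ╵ │ ╷ ╵ ┌─┘ │ ╵ ┌─┘ │
│↓│↱ ↓│↑ ↲│ │   │↱ ↑│   │   │
│ ╵ ╷ └─┬─┘ ├───┘ ┌─┘ ┌─┴─╴ │
│↳ ↑│↳ ↓│   │↱ → ↑│   │     │
├─┬─┴─╴ │ ╶─┤ ┌───┤ ╶─┤ ╶───┤
│ │↓ ← ↲│   │↑│   │   │     │
│ │ ┌───┴───┘ │ ┌─┴─╴ ├───╴ │
│ │↓│↱ → → → ↑│ │     │     │
│ ╵ │ ╶─┬───┬─┘ ╵ ┌───┘ ┌───┤
│↓ ↲│↑ ↰│   │     │     │   │
│ ┌─┘ ╷ ├─╴ │ ┌───┴───┐ ╵ ╷ │
│↓│   │↑│   │ │       │   │ │
│ └───┘ │ ╶─┘ └───╴ ╷ └───┘ │
│↳ → → ↑│           │       │
└───────┴───────────┴───────┘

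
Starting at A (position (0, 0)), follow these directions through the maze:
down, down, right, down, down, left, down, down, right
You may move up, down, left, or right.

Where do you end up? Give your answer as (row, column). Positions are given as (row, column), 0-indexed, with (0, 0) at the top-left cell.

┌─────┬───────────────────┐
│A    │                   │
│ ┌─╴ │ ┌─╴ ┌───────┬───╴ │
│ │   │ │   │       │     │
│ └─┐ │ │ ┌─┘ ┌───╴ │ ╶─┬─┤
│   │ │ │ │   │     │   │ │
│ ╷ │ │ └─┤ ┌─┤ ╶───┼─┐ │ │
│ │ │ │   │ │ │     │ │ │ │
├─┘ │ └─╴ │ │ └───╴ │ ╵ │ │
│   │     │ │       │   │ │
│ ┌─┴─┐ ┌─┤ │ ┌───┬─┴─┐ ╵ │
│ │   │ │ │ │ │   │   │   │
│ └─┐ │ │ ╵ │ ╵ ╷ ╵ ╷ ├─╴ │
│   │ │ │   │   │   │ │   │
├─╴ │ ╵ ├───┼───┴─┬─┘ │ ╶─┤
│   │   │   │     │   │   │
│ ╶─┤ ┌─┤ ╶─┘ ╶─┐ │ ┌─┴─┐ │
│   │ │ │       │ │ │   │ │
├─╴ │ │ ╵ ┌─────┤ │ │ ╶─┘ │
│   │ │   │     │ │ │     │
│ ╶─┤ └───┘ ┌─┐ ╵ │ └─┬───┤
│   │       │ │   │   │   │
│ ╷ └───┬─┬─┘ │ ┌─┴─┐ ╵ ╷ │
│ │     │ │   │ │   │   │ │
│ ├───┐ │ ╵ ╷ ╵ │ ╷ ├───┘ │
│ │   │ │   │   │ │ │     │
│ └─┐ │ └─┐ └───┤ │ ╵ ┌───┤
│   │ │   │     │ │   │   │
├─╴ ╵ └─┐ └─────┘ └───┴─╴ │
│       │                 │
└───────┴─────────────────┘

Following directions step by step:
Start: (0, 0)
  down: (0, 0) → (1, 0)
  down: (1, 0) → (2, 0)
  right: (2, 0) → (2, 1)
  down: (2, 1) → (3, 1)
  down: (3, 1) → (4, 1)
  left: (4, 1) → (4, 0)
  down: (4, 0) → (5, 0)
  down: (5, 0) → (6, 0)
  right: (6, 0) → (6, 1)
Final position: (6, 1)

Path taken:

┌─────┬───────────────────┐
│A    │                   │
│ ┌─╴ │ ┌─╴ ┌───────┬───╴ │
│↓│   │ │   │       │     │
│ └─┐ │ │ ┌─┘ ┌───╴ │ ╶─┬─┤
│↳ ↓│ │ │ │   │     │   │ │
│ ╷ │ │ └─┤ ┌─┤ ╶───┼─┐ │ │
│ │↓│ │   │ │ │     │ │ │ │
├─┘ │ └─╴ │ │ └───╴ │ ╵ │ │
│↓ ↲│     │ │       │   │ │
│ ┌─┴─┐ ┌─┤ │ ┌───┬─┴─┐ ╵ │
│↓│   │ │ │ │ │   │   │   │
│ └─┐ │ │ ╵ │ ╵ ╷ ╵ ╷ ├─╴ │
│↳ B│ │ │   │   │   │ │   │
├─╴ │ ╵ ├───┼───┴─┬─┘ │ ╶─┤
│   │   │   │     │   │   │
│ ╶─┤ ┌─┤ ╶─┘ ╶─┐ │ ┌─┴─┐ │
│   │ │ │       │ │ │   │ │
├─╴ │ │ ╵ ┌─────┤ │ │ ╶─┘ │
│   │ │   │     │ │ │     │
│ ╶─┤ └───┘ ┌─┐ ╵ │ └─┬───┤
│   │       │ │   │   │   │
│ ╷ └───┬─┬─┘ │ ┌─┴─┐ ╵ ╷ │
│ │     │ │   │ │   │   │ │
│ ├───┐ │ ╵ ╷ ╵ │ ╷ ├───┘ │
│ │   │ │   │   │ │ │     │
│ └─┐ │ └─┐ └───┤ │ ╵ ┌───┤
│   │ │   │     │ │   │   │
├─╴ ╵ └─┐ └─────┘ └───┴─╴ │
│       │                 │
└───────┴─────────────────┘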